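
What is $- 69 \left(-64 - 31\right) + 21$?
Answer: $6576$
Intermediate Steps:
$- 69 \left(-64 - 31\right) + 21 = \left(-69\right) \left(-95\right) + 21 = 6555 + 21 = 6576$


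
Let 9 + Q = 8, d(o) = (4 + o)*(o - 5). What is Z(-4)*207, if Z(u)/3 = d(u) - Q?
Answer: 621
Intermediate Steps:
d(o) = (-5 + o)*(4 + o) (d(o) = (4 + o)*(-5 + o) = (-5 + o)*(4 + o))
Q = -1 (Q = -9 + 8 = -1)
Z(u) = -57 - 3*u + 3*u² (Z(u) = 3*((-20 + u² - u) - 1*(-1)) = 3*((-20 + u² - u) + 1) = 3*(-19 + u² - u) = -57 - 3*u + 3*u²)
Z(-4)*207 = (-57 - 3*(-4) + 3*(-4)²)*207 = (-57 + 12 + 3*16)*207 = (-57 + 12 + 48)*207 = 3*207 = 621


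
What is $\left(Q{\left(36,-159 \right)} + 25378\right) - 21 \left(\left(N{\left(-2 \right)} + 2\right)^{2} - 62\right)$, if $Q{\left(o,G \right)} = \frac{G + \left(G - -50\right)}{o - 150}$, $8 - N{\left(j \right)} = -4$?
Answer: $\frac{1286282}{57} \approx 22566.0$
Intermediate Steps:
$N{\left(j \right)} = 12$ ($N{\left(j \right)} = 8 - -4 = 8 + 4 = 12$)
$Q{\left(o,G \right)} = \frac{50 + 2 G}{-150 + o}$ ($Q{\left(o,G \right)} = \frac{G + \left(G + 50\right)}{-150 + o} = \frac{G + \left(50 + G\right)}{-150 + o} = \frac{50 + 2 G}{-150 + o}$)
$\left(Q{\left(36,-159 \right)} + 25378\right) - 21 \left(\left(N{\left(-2 \right)} + 2\right)^{2} - 62\right) = \left(\frac{2 \left(25 - 159\right)}{-150 + 36} + 25378\right) - 21 \left(\left(12 + 2\right)^{2} - 62\right) = \left(2 \frac{1}{-114} \left(-134\right) + 25378\right) - 21 \left(14^{2} - 62\right) = \left(2 \left(- \frac{1}{114}\right) \left(-134\right) + 25378\right) - 21 \left(196 - 62\right) = \left(\frac{134}{57} + 25378\right) - 2814 = \frac{1446680}{57} - 2814 = \frac{1286282}{57}$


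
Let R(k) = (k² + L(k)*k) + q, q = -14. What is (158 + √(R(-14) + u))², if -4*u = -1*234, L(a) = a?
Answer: 50801/2 + 474*√194 ≈ 32003.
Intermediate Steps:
R(k) = -14 + 2*k² (R(k) = (k² + k*k) - 14 = (k² + k²) - 14 = 2*k² - 14 = -14 + 2*k²)
u = 117/2 (u = -(-1)*234/4 = -¼*(-234) = 117/2 ≈ 58.500)
(158 + √(R(-14) + u))² = (158 + √((-14 + 2*(-14)²) + 117/2))² = (158 + √((-14 + 2*196) + 117/2))² = (158 + √((-14 + 392) + 117/2))² = (158 + √(378 + 117/2))² = (158 + √(873/2))² = (158 + 3*√194/2)²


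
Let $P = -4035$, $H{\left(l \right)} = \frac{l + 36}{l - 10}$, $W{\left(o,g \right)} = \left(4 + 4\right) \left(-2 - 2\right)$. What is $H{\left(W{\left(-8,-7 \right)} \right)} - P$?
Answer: $\frac{84733}{21} \approx 4034.9$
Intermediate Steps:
$W{\left(o,g \right)} = -32$ ($W{\left(o,g \right)} = 8 \left(-4\right) = -32$)
$H{\left(l \right)} = \frac{36 + l}{-10 + l}$
$H{\left(W{\left(-8,-7 \right)} \right)} - P = \frac{36 - 32}{-10 - 32} - -4035 = \frac{1}{-42} \cdot 4 + 4035 = \left(- \frac{1}{42}\right) 4 + 4035 = - \frac{2}{21} + 4035 = \frac{84733}{21}$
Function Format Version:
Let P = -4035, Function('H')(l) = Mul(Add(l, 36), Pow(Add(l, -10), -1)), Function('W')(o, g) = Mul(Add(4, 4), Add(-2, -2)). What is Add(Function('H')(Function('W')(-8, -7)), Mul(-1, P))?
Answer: Rational(84733, 21) ≈ 4034.9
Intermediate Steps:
Function('W')(o, g) = -32 (Function('W')(o, g) = Mul(8, -4) = -32)
Function('H')(l) = Mul(Pow(Add(-10, l), -1), Add(36, l)) (Function('H')(l) = Mul(Add(36, l), Pow(Add(-10, l), -1)) = Mul(Pow(Add(-10, l), -1), Add(36, l)))
Add(Function('H')(Function('W')(-8, -7)), Mul(-1, P)) = Add(Mul(Pow(Add(-10, -32), -1), Add(36, -32)), Mul(-1, -4035)) = Add(Mul(Pow(-42, -1), 4), 4035) = Add(Mul(Rational(-1, 42), 4), 4035) = Add(Rational(-2, 21), 4035) = Rational(84733, 21)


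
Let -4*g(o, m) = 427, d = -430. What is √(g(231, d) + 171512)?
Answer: √685621/2 ≈ 414.01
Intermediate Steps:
g(o, m) = -427/4 (g(o, m) = -¼*427 = -427/4)
√(g(231, d) + 171512) = √(-427/4 + 171512) = √(685621/4) = √685621/2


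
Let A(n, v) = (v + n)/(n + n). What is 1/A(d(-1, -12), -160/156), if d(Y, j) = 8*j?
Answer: 936/473 ≈ 1.9789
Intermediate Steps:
A(n, v) = (n + v)/(2*n) (A(n, v) = (n + v)/((2*n)) = (n + v)*(1/(2*n)) = (n + v)/(2*n))
1/A(d(-1, -12), -160/156) = 1/((8*(-12) - 160/156)/(2*((8*(-12))))) = 1/((1/2)*(-96 - 160*1/156)/(-96)) = 1/((1/2)*(-1/96)*(-96 - 40/39)) = 1/((1/2)*(-1/96)*(-3784/39)) = 1/(473/936) = 936/473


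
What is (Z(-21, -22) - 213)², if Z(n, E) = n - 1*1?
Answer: 55225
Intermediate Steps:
Z(n, E) = -1 + n (Z(n, E) = n - 1 = -1 + n)
(Z(-21, -22) - 213)² = ((-1 - 21) - 213)² = (-22 - 213)² = (-235)² = 55225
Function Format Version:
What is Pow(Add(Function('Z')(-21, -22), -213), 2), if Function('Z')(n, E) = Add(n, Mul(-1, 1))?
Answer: 55225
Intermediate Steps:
Function('Z')(n, E) = Add(-1, n) (Function('Z')(n, E) = Add(n, -1) = Add(-1, n))
Pow(Add(Function('Z')(-21, -22), -213), 2) = Pow(Add(Add(-1, -21), -213), 2) = Pow(Add(-22, -213), 2) = Pow(-235, 2) = 55225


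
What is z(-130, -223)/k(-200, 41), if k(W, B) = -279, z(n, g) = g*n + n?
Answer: -9620/93 ≈ -103.44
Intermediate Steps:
z(n, g) = n + g*n
z(-130, -223)/k(-200, 41) = -130*(1 - 223)/(-279) = -130*(-222)*(-1/279) = 28860*(-1/279) = -9620/93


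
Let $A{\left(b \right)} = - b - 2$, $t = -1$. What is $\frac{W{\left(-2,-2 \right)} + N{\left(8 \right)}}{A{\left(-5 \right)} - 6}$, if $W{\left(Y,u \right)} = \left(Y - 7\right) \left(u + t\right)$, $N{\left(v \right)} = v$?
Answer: $- \frac{35}{3} \approx -11.667$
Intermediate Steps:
$W{\left(Y,u \right)} = \left(-1 + u\right) \left(-7 + Y\right)$ ($W{\left(Y,u \right)} = \left(Y - 7\right) \left(u - 1\right) = \left(-7 + Y\right) \left(-1 + u\right) = \left(-1 + u\right) \left(-7 + Y\right)$)
$A{\left(b \right)} = -2 - b$
$\frac{W{\left(-2,-2 \right)} + N{\left(8 \right)}}{A{\left(-5 \right)} - 6} = \frac{\left(7 - -2 - -14 - -4\right) + 8}{\left(-2 - -5\right) - 6} = \frac{\left(7 + 2 + 14 + 4\right) + 8}{\left(-2 + 5\right) - 6} = \frac{27 + 8}{3 - 6} = \frac{1}{-3} \cdot 35 = \left(- \frac{1}{3}\right) 35 = - \frac{35}{3}$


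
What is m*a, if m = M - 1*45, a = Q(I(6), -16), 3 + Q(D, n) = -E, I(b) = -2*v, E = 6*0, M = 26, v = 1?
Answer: 57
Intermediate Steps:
E = 0
I(b) = -2 (I(b) = -2*1 = -2)
Q(D, n) = -3 (Q(D, n) = -3 - 1*0 = -3 + 0 = -3)
a = -3
m = -19 (m = 26 - 1*45 = 26 - 45 = -19)
m*a = -19*(-3) = 57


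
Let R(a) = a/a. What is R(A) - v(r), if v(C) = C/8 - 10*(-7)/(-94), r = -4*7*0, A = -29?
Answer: 82/47 ≈ 1.7447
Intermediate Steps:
r = 0 (r = -28*0 = 0)
R(a) = 1
v(C) = -35/47 + C/8 (v(C) = C*(⅛) + 70*(-1/94) = C/8 - 35/47 = -35/47 + C/8)
R(A) - v(r) = 1 - (-35/47 + (⅛)*0) = 1 - (-35/47 + 0) = 1 - 1*(-35/47) = 1 + 35/47 = 82/47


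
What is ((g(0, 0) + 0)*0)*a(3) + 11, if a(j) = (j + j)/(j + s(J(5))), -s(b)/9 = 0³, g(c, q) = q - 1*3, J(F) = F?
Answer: 11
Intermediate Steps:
g(c, q) = -3 + q (g(c, q) = q - 3 = -3 + q)
s(b) = 0 (s(b) = -9*0³ = -9*0 = 0)
a(j) = 2 (a(j) = (j + j)/(j + 0) = (2*j)/j = 2)
((g(0, 0) + 0)*0)*a(3) + 11 = (((-3 + 0) + 0)*0)*2 + 11 = ((-3 + 0)*0)*2 + 11 = -3*0*2 + 11 = 0*2 + 11 = 0 + 11 = 11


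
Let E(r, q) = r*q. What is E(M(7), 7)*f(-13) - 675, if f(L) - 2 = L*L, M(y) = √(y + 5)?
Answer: -675 + 2394*√3 ≈ 3471.5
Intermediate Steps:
M(y) = √(5 + y)
E(r, q) = q*r
f(L) = 2 + L² (f(L) = 2 + L*L = 2 + L²)
E(M(7), 7)*f(-13) - 675 = (7*√(5 + 7))*(2 + (-13)²) - 675 = (7*√12)*(2 + 169) - 675 = (7*(2*√3))*171 - 675 = (14*√3)*171 - 675 = 2394*√3 - 675 = -675 + 2394*√3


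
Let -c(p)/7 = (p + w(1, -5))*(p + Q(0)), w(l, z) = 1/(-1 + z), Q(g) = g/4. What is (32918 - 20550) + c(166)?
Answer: -540991/3 ≈ -1.8033e+5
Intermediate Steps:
Q(g) = g/4 (Q(g) = g*(¼) = g/4)
c(p) = -7*p*(-⅙ + p) (c(p) = -7*(p + 1/(-1 - 5))*(p + (¼)*0) = -7*(p + 1/(-6))*(p + 0) = -7*(p - ⅙)*p = -7*(-⅙ + p)*p = -7*p*(-⅙ + p))
(32918 - 20550) + c(166) = (32918 - 20550) + (7/6)*166*(1 - 6*166) = 12368 + (7/6)*166*(1 - 996) = 12368 + (7/6)*166*(-995) = 12368 - 578095/3 = -540991/3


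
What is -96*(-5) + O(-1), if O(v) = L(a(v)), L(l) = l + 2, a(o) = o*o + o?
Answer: 482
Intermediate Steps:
a(o) = o + o**2 (a(o) = o**2 + o = o + o**2)
L(l) = 2 + l
O(v) = 2 + v*(1 + v)
-96*(-5) + O(-1) = -96*(-5) + (2 - (1 - 1)) = -6*(-80) + (2 - 1*0) = 480 + (2 + 0) = 480 + 2 = 482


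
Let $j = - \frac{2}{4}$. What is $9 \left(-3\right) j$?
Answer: $\frac{27}{2} \approx 13.5$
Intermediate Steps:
$j = - \frac{1}{2}$ ($j = \left(-2\right) \frac{1}{4} = - \frac{1}{2} \approx -0.5$)
$9 \left(-3\right) j = 9 \left(-3\right) \left(- \frac{1}{2}\right) = \left(-27\right) \left(- \frac{1}{2}\right) = \frac{27}{2}$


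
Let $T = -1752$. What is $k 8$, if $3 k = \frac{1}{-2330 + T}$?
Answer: $- \frac{4}{6123} \approx -0.00065327$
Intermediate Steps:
$k = - \frac{1}{12246}$ ($k = \frac{1}{3 \left(-2330 - 1752\right)} = \frac{1}{3 \left(-4082\right)} = \frac{1}{3} \left(- \frac{1}{4082}\right) = - \frac{1}{12246} \approx -8.1659 \cdot 10^{-5}$)
$k 8 = \left(- \frac{1}{12246}\right) 8 = - \frac{4}{6123}$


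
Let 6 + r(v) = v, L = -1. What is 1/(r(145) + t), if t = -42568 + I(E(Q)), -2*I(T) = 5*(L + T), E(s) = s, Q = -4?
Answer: -2/84833 ≈ -2.3576e-5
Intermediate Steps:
r(v) = -6 + v
I(T) = 5/2 - 5*T/2 (I(T) = -5*(-1 + T)/2 = -(-5 + 5*T)/2 = 5/2 - 5*T/2)
t = -85111/2 (t = -42568 + (5/2 - 5/2*(-4)) = -42568 + (5/2 + 10) = -42568 + 25/2 = -85111/2 ≈ -42556.)
1/(r(145) + t) = 1/((-6 + 145) - 85111/2) = 1/(139 - 85111/2) = 1/(-84833/2) = -2/84833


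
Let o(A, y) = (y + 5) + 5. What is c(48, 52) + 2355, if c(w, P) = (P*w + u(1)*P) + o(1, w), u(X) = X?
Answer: 4961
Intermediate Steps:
o(A, y) = 10 + y (o(A, y) = (5 + y) + 5 = 10 + y)
c(w, P) = 10 + P + w + P*w (c(w, P) = (P*w + 1*P) + (10 + w) = (P*w + P) + (10 + w) = (P + P*w) + (10 + w) = 10 + P + w + P*w)
c(48, 52) + 2355 = (10 + 52 + 48 + 52*48) + 2355 = (10 + 52 + 48 + 2496) + 2355 = 2606 + 2355 = 4961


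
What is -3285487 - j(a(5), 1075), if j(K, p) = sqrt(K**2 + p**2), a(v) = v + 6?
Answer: -3285487 - sqrt(1155746) ≈ -3.2866e+6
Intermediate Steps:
a(v) = 6 + v
-3285487 - j(a(5), 1075) = -3285487 - sqrt((6 + 5)**2 + 1075**2) = -3285487 - sqrt(11**2 + 1155625) = -3285487 - sqrt(121 + 1155625) = -3285487 - sqrt(1155746)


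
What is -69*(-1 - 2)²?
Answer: -621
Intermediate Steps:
-69*(-1 - 2)² = -69*(-3)² = -69*9 = -621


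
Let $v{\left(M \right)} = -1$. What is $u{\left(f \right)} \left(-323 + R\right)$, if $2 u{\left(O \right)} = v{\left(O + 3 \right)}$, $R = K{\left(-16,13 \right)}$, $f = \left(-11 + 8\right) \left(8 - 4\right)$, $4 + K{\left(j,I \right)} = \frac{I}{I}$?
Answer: $163$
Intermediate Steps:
$K{\left(j,I \right)} = -3$ ($K{\left(j,I \right)} = -4 + \frac{I}{I} = -4 + 1 = -3$)
$f = -12$ ($f = \left(-3\right) 4 = -12$)
$R = -3$
$u{\left(O \right)} = - \frac{1}{2}$ ($u{\left(O \right)} = \frac{1}{2} \left(-1\right) = - \frac{1}{2}$)
$u{\left(f \right)} \left(-323 + R\right) = - \frac{-323 - 3}{2} = \left(- \frac{1}{2}\right) \left(-326\right) = 163$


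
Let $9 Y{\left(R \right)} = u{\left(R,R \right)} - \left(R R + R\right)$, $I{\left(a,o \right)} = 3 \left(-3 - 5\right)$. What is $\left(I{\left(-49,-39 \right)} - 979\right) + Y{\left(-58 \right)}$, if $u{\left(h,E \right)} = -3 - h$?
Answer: $- \frac{12278}{9} \approx -1364.2$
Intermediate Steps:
$I{\left(a,o \right)} = -24$ ($I{\left(a,o \right)} = 3 \left(-8\right) = -24$)
$Y{\left(R \right)} = - \frac{1}{3} - \frac{2 R}{9} - \frac{R^{2}}{9}$ ($Y{\left(R \right)} = \frac{\left(-3 - R\right) - \left(R R + R\right)}{9} = \frac{\left(-3 - R\right) - \left(R^{2} + R\right)}{9} = \frac{\left(-3 - R\right) - \left(R + R^{2}\right)}{9} = \frac{-3 - R^{2} - 2 R}{9} = - \frac{1}{3} - \frac{2 R}{9} - \frac{R^{2}}{9}$)
$\left(I{\left(-49,-39 \right)} - 979\right) + Y{\left(-58 \right)} = \left(-24 - 979\right) - \left(- \frac{113}{9} + \frac{3364}{9}\right) = -1003 - \frac{3251}{9} = - \frac{12278}{9}$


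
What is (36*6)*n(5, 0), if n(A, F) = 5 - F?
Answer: 1080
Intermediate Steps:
(36*6)*n(5, 0) = (36*6)*(5 - 1*0) = 216*(5 + 0) = 216*5 = 1080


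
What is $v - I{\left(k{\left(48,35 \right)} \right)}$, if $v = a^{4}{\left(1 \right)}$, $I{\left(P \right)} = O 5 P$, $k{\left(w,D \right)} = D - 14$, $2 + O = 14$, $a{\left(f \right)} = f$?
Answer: $-1259$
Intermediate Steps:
$O = 12$ ($O = -2 + 14 = 12$)
$k{\left(w,D \right)} = -14 + D$
$I{\left(P \right)} = 60 P$ ($I{\left(P \right)} = 12 \cdot 5 P = 60 P$)
$v = 1$ ($v = 1^{4} = 1$)
$v - I{\left(k{\left(48,35 \right)} \right)} = 1 - 60 \left(-14 + 35\right) = 1 - 60 \cdot 21 = 1 - 1260 = -1259$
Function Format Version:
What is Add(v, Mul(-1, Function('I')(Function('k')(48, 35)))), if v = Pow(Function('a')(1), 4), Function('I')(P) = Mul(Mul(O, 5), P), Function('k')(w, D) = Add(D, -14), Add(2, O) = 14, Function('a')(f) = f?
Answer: -1259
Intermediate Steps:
O = 12 (O = Add(-2, 14) = 12)
Function('k')(w, D) = Add(-14, D)
Function('I')(P) = Mul(60, P) (Function('I')(P) = Mul(Mul(12, 5), P) = Mul(60, P))
v = 1 (v = Pow(1, 4) = 1)
Add(v, Mul(-1, Function('I')(Function('k')(48, 35)))) = Add(1, Mul(-1, Mul(60, Add(-14, 35)))) = Add(1, Mul(-1, Mul(60, 21))) = Add(1, Mul(-1, 1260)) = Add(1, -1260) = -1259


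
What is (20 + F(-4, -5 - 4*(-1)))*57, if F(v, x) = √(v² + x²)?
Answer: 1140 + 57*√17 ≈ 1375.0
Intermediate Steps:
(20 + F(-4, -5 - 4*(-1)))*57 = (20 + √((-4)² + (-5 - 4*(-1))²))*57 = (20 + √(16 + (-5 + 4)²))*57 = (20 + √(16 + (-1)²))*57 = (20 + √(16 + 1))*57 = (20 + √17)*57 = 1140 + 57*√17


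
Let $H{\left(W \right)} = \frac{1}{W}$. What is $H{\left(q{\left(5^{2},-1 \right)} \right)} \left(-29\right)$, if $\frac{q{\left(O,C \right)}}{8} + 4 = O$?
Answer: $- \frac{29}{168} \approx -0.17262$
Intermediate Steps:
$q{\left(O,C \right)} = -32 + 8 O$
$H{\left(q{\left(5^{2},-1 \right)} \right)} \left(-29\right) = \frac{1}{-32 + 8 \cdot 5^{2}} \left(-29\right) = \frac{1}{-32 + 8 \cdot 25} \left(-29\right) = \frac{1}{-32 + 200} \left(-29\right) = \frac{1}{168} \left(-29\right) = - \frac{29}{168}$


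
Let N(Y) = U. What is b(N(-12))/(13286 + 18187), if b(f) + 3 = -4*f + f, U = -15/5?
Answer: 2/10491 ≈ 0.00019064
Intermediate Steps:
U = -3 (U = -15*⅕ = -3)
N(Y) = -3
b(f) = -3 - 3*f (b(f) = -3 + (-4*f + f) = -3 - 3*f)
b(N(-12))/(13286 + 18187) = (-3 - 3*(-3))/(13286 + 18187) = (-3 + 9)/31473 = 6*(1/31473) = 2/10491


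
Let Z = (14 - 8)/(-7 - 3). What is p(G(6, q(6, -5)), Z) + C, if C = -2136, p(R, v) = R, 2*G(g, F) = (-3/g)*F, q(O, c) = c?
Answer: -8539/4 ≈ -2134.8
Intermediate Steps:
Z = -⅗ (Z = 6/(-10) = 6*(-⅒) = -⅗ ≈ -0.60000)
G(g, F) = -3*F/(2*g) (G(g, F) = ((-3/g)*F)/2 = (-3*F/g)/2 = -3*F/(2*g))
p(G(6, q(6, -5)), Z) + C = -3/2*(-5)/6 - 2136 = -3/2*(-5)*⅙ - 2136 = 5/4 - 2136 = -8539/4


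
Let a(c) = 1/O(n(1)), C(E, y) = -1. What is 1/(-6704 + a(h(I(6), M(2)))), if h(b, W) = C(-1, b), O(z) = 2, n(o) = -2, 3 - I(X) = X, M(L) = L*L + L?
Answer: -2/13407 ≈ -0.00014918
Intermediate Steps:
M(L) = L + L**2 (M(L) = L**2 + L = L + L**2)
I(X) = 3 - X
h(b, W) = -1
a(c) = 1/2
1/(-6704 + a(h(I(6), M(2)))) = 1/(-6704 + 1/2) = 1/(-13407/2) = -2/13407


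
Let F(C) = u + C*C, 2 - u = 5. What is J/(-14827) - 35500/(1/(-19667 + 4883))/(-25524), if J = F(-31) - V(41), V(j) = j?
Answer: -648475622459/31537029 ≈ -20562.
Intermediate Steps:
u = -3 (u = 2 - 1*5 = 2 - 5 = -3)
F(C) = -3 + C² (F(C) = -3 + C*C = -3 + C²)
J = 917 (J = (-3 + (-31)²) - 1*41 = (-3 + 961) - 41 = 958 - 41 = 917)
J/(-14827) - 35500/(1/(-19667 + 4883))/(-25524) = 917/(-14827) - 35500/(1/(-19667 + 4883))/(-25524) = 917*(-1/14827) - 35500/(1/(-14784))*(-1/25524) = -917/14827 - 35500/(-1/14784)*(-1/25524) = -917/14827 - 35500*(-14784)*(-1/25524) = -917/14827 + 524832000*(-1/25524) = -917/14827 - 43736000/2127 = -648475622459/31537029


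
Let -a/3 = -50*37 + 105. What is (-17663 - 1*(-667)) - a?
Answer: -22231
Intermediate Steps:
a = 5235 (a = -3*(-50*37 + 105) = -3*(-1850 + 105) = -3*(-1745) = 5235)
(-17663 - 1*(-667)) - a = (-17663 - 1*(-667)) - 1*5235 = (-17663 + 667) - 5235 = -16996 - 5235 = -22231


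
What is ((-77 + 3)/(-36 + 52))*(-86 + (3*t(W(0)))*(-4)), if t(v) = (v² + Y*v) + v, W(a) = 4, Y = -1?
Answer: 5143/4 ≈ 1285.8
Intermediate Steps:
t(v) = v² (t(v) = (v² - v) + v = v²)
((-77 + 3)/(-36 + 52))*(-86 + (3*t(W(0)))*(-4)) = ((-77 + 3)/(-36 + 52))*(-86 + (3*4²)*(-4)) = (-74/16)*(-86 + (3*16)*(-4)) = (-74*1/16)*(-86 + 48*(-4)) = -37*(-86 - 192)/8 = -37/8*(-278) = 5143/4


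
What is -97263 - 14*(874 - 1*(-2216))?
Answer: -140523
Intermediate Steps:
-97263 - 14*(874 - 1*(-2216)) = -97263 - 14*(874 + 2216) = -97263 - 14*3090 = -97263 - 1*43260 = -97263 - 43260 = -140523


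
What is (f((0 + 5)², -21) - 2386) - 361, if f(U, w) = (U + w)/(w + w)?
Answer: -57689/21 ≈ -2747.1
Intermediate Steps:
f(U, w) = (U + w)/(2*w) (f(U, w) = (U + w)/((2*w)) = (U + w)*(1/(2*w)) = (U + w)/(2*w))
(f((0 + 5)², -21) - 2386) - 361 = ((½)*((0 + 5)² - 21)/(-21) - 2386) - 361 = ((½)*(-1/21)*(5² - 21) - 2386) - 361 = ((½)*(-1/21)*(25 - 21) - 2386) - 361 = ((½)*(-1/21)*4 - 2386) - 361 = (-2/21 - 2386) - 361 = -50108/21 - 361 = -57689/21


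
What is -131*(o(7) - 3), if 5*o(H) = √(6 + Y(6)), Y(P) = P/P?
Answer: 393 - 131*√7/5 ≈ 323.68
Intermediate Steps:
Y(P) = 1
o(H) = √7/5 (o(H) = √(6 + 1)/5 = √7/5)
-131*(o(7) - 3) = -131*(√7/5 - 3) = -131*(-3 + √7/5) = 393 - 131*√7/5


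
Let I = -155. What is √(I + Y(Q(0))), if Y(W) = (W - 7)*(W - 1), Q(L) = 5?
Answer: I*√163 ≈ 12.767*I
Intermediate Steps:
Y(W) = (-1 + W)*(-7 + W) (Y(W) = (-7 + W)*(-1 + W) = (-1 + W)*(-7 + W))
√(I + Y(Q(0))) = √(-155 + (7 + 5² - 8*5)) = √(-155 + (7 + 25 - 40)) = √(-155 - 8) = √(-163) = I*√163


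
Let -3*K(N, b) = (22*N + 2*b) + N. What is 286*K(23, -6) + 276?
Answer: -147034/3 ≈ -49011.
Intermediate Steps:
K(N, b) = -23*N/3 - 2*b/3 (K(N, b) = -((22*N + 2*b) + N)/3 = -((2*b + 22*N) + N)/3 = -(2*b + 23*N)/3 = -23*N/3 - 2*b/3)
286*K(23, -6) + 276 = 286*(-23/3*23 - ⅔*(-6)) + 276 = 286*(-529/3 + 4) + 276 = 286*(-517/3) + 276 = -147862/3 + 276 = -147034/3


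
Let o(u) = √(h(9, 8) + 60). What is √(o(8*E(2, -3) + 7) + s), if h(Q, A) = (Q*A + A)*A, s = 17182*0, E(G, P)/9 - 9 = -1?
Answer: 7^(¼)*√10 ≈ 5.1437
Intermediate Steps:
E(G, P) = 72 (E(G, P) = 81 + 9*(-1) = 81 - 9 = 72)
s = 0
h(Q, A) = A*(A + A*Q) (h(Q, A) = (A*Q + A)*A = (A + A*Q)*A = A*(A + A*Q))
o(u) = 10*√7 (o(u) = √(8²*(1 + 9) + 60) = √(64*10 + 60) = √(640 + 60) = √700 = 10*√7)
√(o(8*E(2, -3) + 7) + s) = √(10*√7 + 0) = √(10*√7) = 7^(¼)*√10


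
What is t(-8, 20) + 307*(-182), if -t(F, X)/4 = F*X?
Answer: -55234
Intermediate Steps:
t(F, X) = -4*F*X
t(-8, 20) + 307*(-182) = -4*(-8)*20 + 307*(-182) = 640 - 55874 = -55234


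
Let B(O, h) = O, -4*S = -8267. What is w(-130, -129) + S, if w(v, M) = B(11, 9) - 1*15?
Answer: 8251/4 ≈ 2062.8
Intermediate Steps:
S = 8267/4 (S = -1/4*(-8267) = 8267/4 ≈ 2066.8)
w(v, M) = -4 (w(v, M) = 11 - 1*15 = 11 - 15 = -4)
w(-130, -129) + S = -4 + 8267/4 = 8251/4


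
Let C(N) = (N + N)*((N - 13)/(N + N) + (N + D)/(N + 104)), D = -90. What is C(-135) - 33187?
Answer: -1094135/31 ≈ -35295.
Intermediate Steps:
C(N) = 2*N*((-90 + N)/(104 + N) + (-13 + N)/(2*N)) (C(N) = (N + N)*((N - 13)/(N + N) + (N - 90)/(N + 104)) = (2*N)*((-13 + N)/((2*N)) + (-90 + N)/(104 + N)) = (2*N)*((-13 + N)*(1/(2*N)) + (-90 + N)/(104 + N)) = (2*N)*((-13 + N)/(2*N) + (-90 + N)/(104 + N)) = (2*N)*((-90 + N)/(104 + N) + (-13 + N)/(2*N)) = 2*N*((-90 + N)/(104 + N) + (-13 + N)/(2*N)))
C(-135) - 33187 = (-1352 - 89*(-135) + 3*(-135)**2)/(104 - 135) - 33187 = (-1352 + 12015 + 3*18225)/(-31) - 33187 = -(-1352 + 12015 + 54675)/31 - 33187 = -1/31*65338 - 33187 = -65338/31 - 33187 = -1094135/31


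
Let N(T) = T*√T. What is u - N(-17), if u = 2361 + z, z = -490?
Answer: 1871 + 17*I*√17 ≈ 1871.0 + 70.093*I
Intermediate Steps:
N(T) = T^(3/2)
u = 1871 (u = 2361 - 490 = 1871)
u - N(-17) = 1871 - (-17)^(3/2) = 1871 - (-17)*I*√17 = 1871 + 17*I*√17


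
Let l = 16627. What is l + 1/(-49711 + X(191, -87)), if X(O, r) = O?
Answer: 823369039/49520 ≈ 16627.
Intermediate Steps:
l + 1/(-49711 + X(191, -87)) = 16627 + 1/(-49711 + 191) = 16627 + 1/(-49520) = 16627 - 1/49520 = 823369039/49520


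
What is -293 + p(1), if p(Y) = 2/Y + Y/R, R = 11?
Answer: -3200/11 ≈ -290.91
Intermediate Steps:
p(Y) = 2/Y + Y/11
-293 + p(1) = -293 + (2/1 + (1/11)*1) = -293 + (2*1 + 1/11) = -293 + (2 + 1/11) = -293 + 23/11 = -3200/11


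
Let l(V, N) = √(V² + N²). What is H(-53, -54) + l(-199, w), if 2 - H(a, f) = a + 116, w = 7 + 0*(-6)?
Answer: -61 + 5*√1586 ≈ 138.12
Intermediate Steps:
w = 7 (w = 7 + 0 = 7)
H(a, f) = -114 - a (H(a, f) = 2 - (a + 116) = 2 - (116 + a) = 2 + (-116 - a) = -114 - a)
l(V, N) = √(N² + V²)
H(-53, -54) + l(-199, w) = (-114 - 1*(-53)) + √(7² + (-199)²) = (-114 + 53) + √(49 + 39601) = -61 + √39650 = -61 + 5*√1586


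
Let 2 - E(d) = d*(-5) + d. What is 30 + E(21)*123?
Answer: 10608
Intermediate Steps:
E(d) = 2 + 4*d (E(d) = 2 - (d*(-5) + d) = 2 - (-5*d + d) = 2 - (-4)*d = 2 + 4*d)
30 + E(21)*123 = 30 + (2 + 4*21)*123 = 30 + (2 + 84)*123 = 30 + 86*123 = 30 + 10578 = 10608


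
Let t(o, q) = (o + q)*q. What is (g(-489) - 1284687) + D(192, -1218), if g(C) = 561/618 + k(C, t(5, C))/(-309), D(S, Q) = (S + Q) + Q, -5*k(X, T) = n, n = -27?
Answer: -1325538013/1030 ≈ -1.2869e+6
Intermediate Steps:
t(o, q) = q*(o + q)
k(X, T) = 27/5 (k(X, T) = -⅕*(-27) = 27/5)
D(S, Q) = S + 2*Q (D(S, Q) = (Q + S) + Q = S + 2*Q)
g(C) = 917/1030 (g(C) = 561/618 + (27/5)/(-309) = 561*(1/618) + (27/5)*(-1/309) = 187/206 - 9/515 = 917/1030)
(g(-489) - 1284687) + D(192, -1218) = (917/1030 - 1284687) + (192 + 2*(-1218)) = -1323226693/1030 + (192 - 2436) = -1323226693/1030 - 2244 = -1325538013/1030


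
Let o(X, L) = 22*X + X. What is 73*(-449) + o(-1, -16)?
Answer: -32800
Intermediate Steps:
o(X, L) = 23*X
73*(-449) + o(-1, -16) = 73*(-449) + 23*(-1) = -32777 - 23 = -32800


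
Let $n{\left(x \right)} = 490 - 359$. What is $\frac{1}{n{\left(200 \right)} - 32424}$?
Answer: $- \frac{1}{32293} \approx -3.0966 \cdot 10^{-5}$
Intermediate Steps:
$n{\left(x \right)} = 131$ ($n{\left(x \right)} = 490 - 359 = 131$)
$\frac{1}{n{\left(200 \right)} - 32424} = \frac{1}{131 - 32424} = \frac{1}{-32293} = - \frac{1}{32293}$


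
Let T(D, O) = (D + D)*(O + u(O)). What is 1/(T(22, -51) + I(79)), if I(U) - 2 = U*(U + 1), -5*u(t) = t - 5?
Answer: 5/22854 ≈ 0.00021878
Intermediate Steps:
u(t) = 1 - t/5 (u(t) = -(t - 5)/5 = -(-5 + t)/5 = 1 - t/5)
I(U) = 2 + U*(1 + U) (I(U) = 2 + U*(U + 1) = 2 + U*(1 + U))
T(D, O) = 2*D*(1 + 4*O/5) (T(D, O) = (D + D)*(O + (1 - O/5)) = (2*D)*(1 + 4*O/5) = 2*D*(1 + 4*O/5))
1/(T(22, -51) + I(79)) = 1/((2/5)*22*(5 + 4*(-51)) + (2 + 79 + 79**2)) = 1/((2/5)*22*(5 - 204) + (2 + 79 + 6241)) = 1/((2/5)*22*(-199) + 6322) = 1/(-8756/5 + 6322) = 1/(22854/5) = 5/22854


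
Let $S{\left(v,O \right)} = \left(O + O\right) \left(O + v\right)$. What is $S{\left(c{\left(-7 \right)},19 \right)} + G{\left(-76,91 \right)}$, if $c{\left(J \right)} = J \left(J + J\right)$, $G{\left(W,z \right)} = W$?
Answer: $4370$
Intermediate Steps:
$c{\left(J \right)} = 2 J^{2}$ ($c{\left(J \right)} = J 2 J = 2 J^{2}$)
$S{\left(v,O \right)} = 2 O \left(O + v\right)$
$S{\left(c{\left(-7 \right)},19 \right)} + G{\left(-76,91 \right)} = 2 \cdot 19 \left(19 + 2 \left(-7\right)^{2}\right) - 76 = 2 \cdot 19 \left(19 + 2 \cdot 49\right) - 76 = 2 \cdot 19 \left(19 + 98\right) - 76 = 2 \cdot 19 \cdot 117 - 76 = 4446 - 76 = 4370$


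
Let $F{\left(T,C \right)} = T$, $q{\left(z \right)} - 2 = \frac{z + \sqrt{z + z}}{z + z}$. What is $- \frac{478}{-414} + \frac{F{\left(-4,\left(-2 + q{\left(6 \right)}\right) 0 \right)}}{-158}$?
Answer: $\frac{19295}{16353} \approx 1.1799$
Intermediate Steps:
$q{\left(z \right)} = 2 + \frac{z + \sqrt{2} \sqrt{z}}{2 z}$ ($q{\left(z \right)} = 2 + \frac{z + \sqrt{z + z}}{z + z} = 2 + \frac{z + \sqrt{2 z}}{2 z} = 2 + \left(z + \sqrt{2} \sqrt{z}\right) \frac{1}{2 z} = 2 + \frac{z + \sqrt{2} \sqrt{z}}{2 z}$)
$- \frac{478}{-414} + \frac{F{\left(-4,\left(-2 + q{\left(6 \right)}\right) 0 \right)}}{-158} = - \frac{478}{-414} - \frac{4}{-158} = \left(-478\right) \left(- \frac{1}{414}\right) - - \frac{2}{79} = \frac{239}{207} + \frac{2}{79} = \frac{19295}{16353}$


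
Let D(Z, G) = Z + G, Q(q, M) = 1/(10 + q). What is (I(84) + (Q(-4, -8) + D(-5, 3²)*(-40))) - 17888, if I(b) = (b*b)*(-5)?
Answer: -319967/6 ≈ -53328.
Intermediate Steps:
D(Z, G) = G + Z
I(b) = -5*b² (I(b) = b²*(-5) = -5*b²)
(I(84) + (Q(-4, -8) + D(-5, 3²)*(-40))) - 17888 = (-5*84² + (1/(10 - 4) + (3² - 5)*(-40))) - 17888 = (-5*7056 + (1/6 + (9 - 5)*(-40))) - 17888 = (-35280 + (⅙ + 4*(-40))) - 17888 = (-35280 + (⅙ - 160)) - 17888 = (-35280 - 959/6) - 17888 = -212639/6 - 17888 = -319967/6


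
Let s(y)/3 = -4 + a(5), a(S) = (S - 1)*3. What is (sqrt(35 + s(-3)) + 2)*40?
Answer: 80 + 40*sqrt(59) ≈ 387.25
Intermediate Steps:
a(S) = -3 + 3*S (a(S) = (-1 + S)*3 = -3 + 3*S)
s(y) = 24 (s(y) = 3*(-4 + (-3 + 3*5)) = 3*(-4 + (-3 + 15)) = 3*(-4 + 12) = 3*8 = 24)
(sqrt(35 + s(-3)) + 2)*40 = (sqrt(35 + 24) + 2)*40 = (sqrt(59) + 2)*40 = (2 + sqrt(59))*40 = 80 + 40*sqrt(59)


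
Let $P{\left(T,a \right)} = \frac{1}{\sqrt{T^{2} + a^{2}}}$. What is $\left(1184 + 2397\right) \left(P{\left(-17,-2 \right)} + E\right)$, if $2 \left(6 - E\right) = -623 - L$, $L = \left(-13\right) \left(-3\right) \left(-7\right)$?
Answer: $648161 + \frac{3581 \sqrt{293}}{293} \approx 6.4837 \cdot 10^{5}$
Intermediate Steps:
$L = -273$ ($L = 39 \left(-7\right) = -273$)
$E = 181$ ($E = 6 - \frac{-623 - -273}{2} = 6 - \frac{-623 + 273}{2} = 6 - -175 = 6 + 175 = 181$)
$P{\left(T,a \right)} = \frac{1}{\sqrt{T^{2} + a^{2}}}$
$\left(1184 + 2397\right) \left(P{\left(-17,-2 \right)} + E\right) = \left(1184 + 2397\right) \left(\frac{1}{\sqrt{\left(-17\right)^{2} + \left(-2\right)^{2}}} + 181\right) = 3581 \left(\frac{1}{\sqrt{289 + 4}} + 181\right) = 3581 \left(\frac{1}{\sqrt{293}} + 181\right) = 3581 \left(\frac{\sqrt{293}}{293} + 181\right) = 3581 \left(181 + \frac{\sqrt{293}}{293}\right) = 648161 + \frac{3581 \sqrt{293}}{293}$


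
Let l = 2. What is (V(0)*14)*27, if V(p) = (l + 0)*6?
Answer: 4536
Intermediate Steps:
V(p) = 12 (V(p) = (2 + 0)*6 = 2*6 = 12)
(V(0)*14)*27 = (12*14)*27 = 168*27 = 4536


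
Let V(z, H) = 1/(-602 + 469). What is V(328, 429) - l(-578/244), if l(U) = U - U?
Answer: -1/133 ≈ -0.0075188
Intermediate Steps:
l(U) = 0
V(z, H) = -1/133 (V(z, H) = 1/(-133) = -1/133)
V(328, 429) - l(-578/244) = -1/133 - 1*0 = -1/133 + 0 = -1/133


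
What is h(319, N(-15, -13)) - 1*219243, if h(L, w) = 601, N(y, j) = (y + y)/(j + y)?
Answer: -218642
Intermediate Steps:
N(y, j) = 2*y/(j + y) (N(y, j) = (2*y)/(j + y) = 2*y/(j + y))
h(319, N(-15, -13)) - 1*219243 = 601 - 1*219243 = 601 - 219243 = -218642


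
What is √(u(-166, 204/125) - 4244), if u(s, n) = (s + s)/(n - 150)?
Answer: I*√364742902326/9273 ≈ 65.129*I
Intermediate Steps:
u(s, n) = 2*s/(-150 + n) (u(s, n) = (2*s)/(-150 + n) = 2*s/(-150 + n))
√(u(-166, 204/125) - 4244) = √(2*(-166)/(-150 + 204/125) - 4244) = √(2*(-166)/(-18546/125) - 4244) = √(2*(-166)*(-125/18546) - 4244) = √(20750/9273 - 4244) = √(-39333862/9273) = I*√364742902326/9273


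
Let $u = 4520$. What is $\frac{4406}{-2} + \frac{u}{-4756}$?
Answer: $- \frac{2620497}{1189} \approx -2203.9$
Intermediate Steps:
$\frac{4406}{-2} + \frac{u}{-4756} = \frac{4406}{-2} + \frac{4520}{-4756} = 4406 \left(- \frac{1}{2}\right) + 4520 \left(- \frac{1}{4756}\right) = -2203 - \frac{1130}{1189} = - \frac{2620497}{1189}$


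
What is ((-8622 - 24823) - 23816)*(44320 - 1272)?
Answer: -2464971528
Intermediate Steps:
((-8622 - 24823) - 23816)*(44320 - 1272) = (-33445 - 23816)*43048 = -57261*43048 = -2464971528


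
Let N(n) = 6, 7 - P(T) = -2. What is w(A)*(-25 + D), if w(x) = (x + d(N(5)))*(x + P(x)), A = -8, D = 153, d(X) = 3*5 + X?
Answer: 1664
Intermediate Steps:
P(T) = 9 (P(T) = 7 - 1*(-2) = 7 + 2 = 9)
d(X) = 15 + X
w(x) = (9 + x)*(21 + x) (w(x) = (x + (15 + 6))*(x + 9) = (x + 21)*(9 + x) = (21 + x)*(9 + x) = (9 + x)*(21 + x))
w(A)*(-25 + D) = (189 + (-8)² + 30*(-8))*(-25 + 153) = (189 + 64 - 240)*128 = 13*128 = 1664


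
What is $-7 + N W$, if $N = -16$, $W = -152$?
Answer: $2425$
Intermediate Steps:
$-7 + N W = -7 - -2432 = -7 + 2432 = 2425$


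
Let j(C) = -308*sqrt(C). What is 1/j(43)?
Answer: -sqrt(43)/13244 ≈ -0.00049513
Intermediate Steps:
1/j(43) = 1/(-308*sqrt(43)) = -sqrt(43)/13244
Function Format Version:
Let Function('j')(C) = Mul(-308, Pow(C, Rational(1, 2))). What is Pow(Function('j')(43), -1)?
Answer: Mul(Rational(-1, 13244), Pow(43, Rational(1, 2))) ≈ -0.00049513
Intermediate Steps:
Pow(Function('j')(43), -1) = Pow(Mul(-308, Pow(43, Rational(1, 2))), -1) = Mul(Rational(-1, 13244), Pow(43, Rational(1, 2)))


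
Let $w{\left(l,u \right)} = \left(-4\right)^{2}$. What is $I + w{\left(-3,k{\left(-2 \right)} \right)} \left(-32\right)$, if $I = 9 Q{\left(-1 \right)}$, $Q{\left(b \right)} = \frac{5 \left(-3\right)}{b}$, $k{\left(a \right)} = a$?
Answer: $-377$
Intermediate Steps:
$w{\left(l,u \right)} = 16$
$Q{\left(b \right)} = - \frac{15}{b}$
$I = 135$ ($I = 9 \left(- \frac{15}{-1}\right) = 9 \left(\left(-15\right) \left(-1\right)\right) = 9 \cdot 15 = 135$)
$I + w{\left(-3,k{\left(-2 \right)} \right)} \left(-32\right) = 135 + 16 \left(-32\right) = 135 - 512 = -377$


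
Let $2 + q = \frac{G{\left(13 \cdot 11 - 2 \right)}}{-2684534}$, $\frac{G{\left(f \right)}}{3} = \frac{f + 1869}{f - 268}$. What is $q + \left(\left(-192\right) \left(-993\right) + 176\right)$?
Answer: $\frac{32530391077485}{170467909} \approx 1.9083 \cdot 10^{5}$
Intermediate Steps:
$G{\left(f \right)} = \frac{3 \left(1869 + f\right)}{-268 + f}$ ($G{\left(f \right)} = 3 \frac{f + 1869}{f - 268} = 3 \frac{1869 + f}{-268 + f} = \frac{3 \left(1869 + f\right)}{-268 + f}$)
$q = - \frac{340932803}{170467909}$ ($q = -2 + \frac{3 \frac{1}{-268 + \left(13 \cdot 11 - 2\right)} \left(1869 + \left(13 \cdot 11 - 2\right)\right)}{-2684534} = -2 + \frac{3 \left(1869 + \left(143 - 2\right)\right)}{-268 + \left(143 - 2\right)} \left(- \frac{1}{2684534}\right) = -2 + \frac{3 \left(1869 + 141\right)}{-268 + 141} \left(- \frac{1}{2684534}\right) = -2 + 3 \frac{1}{-127} \cdot 2010 \left(- \frac{1}{2684534}\right) = -2 + 3 \left(- \frac{1}{127}\right) 2010 \left(- \frac{1}{2684534}\right) = -2 - - \frac{3015}{170467909} = -2 + \frac{3015}{170467909} = - \frac{340932803}{170467909} \approx -2.0$)
$q + \left(\left(-192\right) \left(-993\right) + 176\right) = - \frac{340932803}{170467909} + \left(\left(-192\right) \left(-993\right) + 176\right) = - \frac{340932803}{170467909} + \left(190656 + 176\right) = - \frac{340932803}{170467909} + 190832 = \frac{32530391077485}{170467909}$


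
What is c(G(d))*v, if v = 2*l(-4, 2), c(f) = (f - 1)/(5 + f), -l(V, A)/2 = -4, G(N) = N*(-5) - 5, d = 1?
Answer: 176/5 ≈ 35.200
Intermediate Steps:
G(N) = -5 - 5*N (G(N) = -5*N - 5 = -5 - 5*N)
l(V, A) = 8 (l(V, A) = -2*(-4) = 8)
c(f) = (-1 + f)/(5 + f)
v = 16 (v = 2*8 = 16)
c(G(d))*v = ((-1 + (-5 - 5*1))/(5 + (-5 - 5*1)))*16 = ((-1 + (-5 - 5))/(5 + (-5 - 5)))*16 = ((-1 - 10)/(5 - 10))*16 = (-11/(-5))*16 = -1/5*(-11)*16 = (11/5)*16 = 176/5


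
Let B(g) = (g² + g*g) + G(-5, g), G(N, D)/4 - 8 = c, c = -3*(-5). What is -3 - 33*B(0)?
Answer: -3039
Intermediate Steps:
c = 15
G(N, D) = 92 (G(N, D) = 32 + 4*15 = 32 + 60 = 92)
B(g) = 92 + 2*g² (B(g) = (g² + g*g) + 92 = (g² + g²) + 92 = 2*g² + 92 = 92 + 2*g²)
-3 - 33*B(0) = -3 - 33*(92 + 2*0²) = -3 - 33*(92 + 2*0) = -3 - 33*(92 + 0) = -3 - 33*92 = -3 - 3036 = -3039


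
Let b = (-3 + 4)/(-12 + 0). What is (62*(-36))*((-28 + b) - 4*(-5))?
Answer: 18042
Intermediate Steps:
b = -1/12 (b = 1/(-12) = 1*(-1/12) = -1/12 ≈ -0.083333)
(62*(-36))*((-28 + b) - 4*(-5)) = (62*(-36))*((-28 - 1/12) - 4*(-5)) = -2232*(-337/12 + 20) = -2232*(-97/12) = 18042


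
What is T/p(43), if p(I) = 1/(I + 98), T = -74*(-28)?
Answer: 292152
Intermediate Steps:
T = 2072
p(I) = 1/(98 + I)
T/p(43) = 2072/(1/(98 + 43)) = 2072/(1/141) = 2072*141 = 292152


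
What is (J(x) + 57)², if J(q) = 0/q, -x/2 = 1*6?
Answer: 3249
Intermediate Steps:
x = -12 (x = -2*6 = -12)
J(q) = 0
(J(x) + 57)² = (0 + 57)² = 57² = 3249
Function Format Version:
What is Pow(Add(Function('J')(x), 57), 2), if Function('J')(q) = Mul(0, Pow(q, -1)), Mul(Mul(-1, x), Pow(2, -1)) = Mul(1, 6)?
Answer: 3249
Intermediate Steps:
x = -12 (x = Mul(-2, Mul(1, 6)) = Mul(-2, 6) = -12)
Function('J')(q) = 0
Pow(Add(Function('J')(x), 57), 2) = Pow(Add(0, 57), 2) = Pow(57, 2) = 3249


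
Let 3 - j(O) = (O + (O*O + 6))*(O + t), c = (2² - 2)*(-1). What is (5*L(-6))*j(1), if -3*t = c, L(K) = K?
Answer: 310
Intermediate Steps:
c = -2 (c = (4 - 2)*(-1) = 2*(-1) = -2)
t = ⅔ (t = -⅓*(-2) = ⅔ ≈ 0.66667)
j(O) = 3 - (⅔ + O)*(6 + O + O²) (j(O) = 3 - (O + (O*O + 6))*(O + ⅔) = 3 - (O + (O² + 6))*(⅔ + O) = 3 - (O + (6 + O²))*(⅔ + O) = 3 - (6 + O + O²)*(⅔ + O) = 3 - (⅔ + O)*(6 + O + O²))
(5*L(-6))*j(1) = (5*(-6))*(-1 - 1*1³ - 20/3*1 - 5/3*1²) = -30*(-1 - 1*1 - 20/3 - 5/3*1) = -30*(-1 - 1 - 20/3 - 5/3) = -30*(-31/3) = 310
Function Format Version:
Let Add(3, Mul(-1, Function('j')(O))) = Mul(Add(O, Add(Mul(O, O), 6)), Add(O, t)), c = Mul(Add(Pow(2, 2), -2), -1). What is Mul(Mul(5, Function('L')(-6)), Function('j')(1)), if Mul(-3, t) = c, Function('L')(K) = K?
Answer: 310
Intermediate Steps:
c = -2 (c = Mul(Add(4, -2), -1) = Mul(2, -1) = -2)
t = Rational(2, 3) (t = Mul(Rational(-1, 3), -2) = Rational(2, 3) ≈ 0.66667)
Function('j')(O) = Add(3, Mul(-1, Add(Rational(2, 3), O), Add(6, O, Pow(O, 2)))) (Function('j')(O) = Add(3, Mul(-1, Mul(Add(O, Add(Mul(O, O), 6)), Add(O, Rational(2, 3))))) = Add(3, Mul(-1, Mul(Add(O, Add(Pow(O, 2), 6)), Add(Rational(2, 3), O)))) = Add(3, Mul(-1, Mul(Add(O, Add(6, Pow(O, 2))), Add(Rational(2, 3), O)))) = Add(3, Mul(-1, Mul(Add(6, O, Pow(O, 2)), Add(Rational(2, 3), O)))) = Add(3, Mul(-1, Mul(Add(Rational(2, 3), O), Add(6, O, Pow(O, 2))))) = Add(3, Mul(-1, Add(Rational(2, 3), O), Add(6, O, Pow(O, 2)))))
Mul(Mul(5, Function('L')(-6)), Function('j')(1)) = Mul(Mul(5, -6), Add(-1, Mul(-1, Pow(1, 3)), Mul(Rational(-20, 3), 1), Mul(Rational(-5, 3), Pow(1, 2)))) = Mul(-30, Add(-1, Mul(-1, 1), Rational(-20, 3), Mul(Rational(-5, 3), 1))) = Mul(-30, Add(-1, -1, Rational(-20, 3), Rational(-5, 3))) = Mul(-30, Rational(-31, 3)) = 310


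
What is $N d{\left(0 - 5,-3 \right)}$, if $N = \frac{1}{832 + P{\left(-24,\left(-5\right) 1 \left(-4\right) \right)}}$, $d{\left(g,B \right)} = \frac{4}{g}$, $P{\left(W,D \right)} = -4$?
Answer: $- \frac{1}{1035} \approx -0.00096618$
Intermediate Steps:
$N = \frac{1}{828}$ ($N = \frac{1}{832 - 4} = \frac{1}{828} \approx 0.0012077$)
$N d{\left(0 - 5,-3 \right)} = \frac{4 \frac{1}{0 - 5}}{828} = \frac{4 \frac{1}{-5}}{828} = \frac{4 \left(- \frac{1}{5}\right)}{828} = \frac{1}{828} \left(- \frac{4}{5}\right) = - \frac{1}{1035}$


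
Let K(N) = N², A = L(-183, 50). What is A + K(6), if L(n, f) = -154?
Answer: -118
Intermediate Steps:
A = -154
A + K(6) = -154 + 6² = -154 + 36 = -118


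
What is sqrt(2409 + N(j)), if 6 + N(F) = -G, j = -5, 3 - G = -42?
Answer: 3*sqrt(262) ≈ 48.559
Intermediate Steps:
G = 45 (G = 3 - 1*(-42) = 3 + 42 = 45)
N(F) = -51 (N(F) = -6 - 1*45 = -6 - 45 = -51)
sqrt(2409 + N(j)) = sqrt(2409 - 51) = sqrt(2358) = 3*sqrt(262)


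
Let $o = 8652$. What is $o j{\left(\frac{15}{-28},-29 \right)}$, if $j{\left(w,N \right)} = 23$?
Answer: $198996$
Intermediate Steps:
$o j{\left(\frac{15}{-28},-29 \right)} = 8652 \cdot 23 = 198996$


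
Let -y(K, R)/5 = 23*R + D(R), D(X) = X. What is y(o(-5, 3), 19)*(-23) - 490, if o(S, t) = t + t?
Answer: 51950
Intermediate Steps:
o(S, t) = 2*t
y(K, R) = -120*R (y(K, R) = -5*(23*R + R) = -120*R)
y(o(-5, 3), 19)*(-23) - 490 = -120*19*(-23) - 490 = -2280*(-23) - 490 = 52440 - 490 = 51950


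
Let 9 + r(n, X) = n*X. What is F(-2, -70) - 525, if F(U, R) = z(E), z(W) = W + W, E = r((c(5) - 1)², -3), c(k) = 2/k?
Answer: -13629/25 ≈ -545.16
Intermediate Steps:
r(n, X) = -9 + X*n (r(n, X) = -9 + n*X = -9 + X*n)
E = -252/25 (E = -9 - 3*(2/5 - 1)² = -9 - 3*(2*(⅕) - 1)² = -9 - 3*(⅖ - 1)² = -9 - 3*(-⅗)² = -9 - 3*9/25 = -9 - 27/25 = -252/25 ≈ -10.080)
z(W) = 2*W
F(U, R) = -504/25 (F(U, R) = 2*(-252/25) = -504/25)
F(-2, -70) - 525 = -504/25 - 525 = -13629/25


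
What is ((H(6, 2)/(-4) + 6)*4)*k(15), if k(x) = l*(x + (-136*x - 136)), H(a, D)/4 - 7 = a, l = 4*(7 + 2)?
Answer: 2178288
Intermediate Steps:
l = 36 (l = 4*9 = 36)
H(a, D) = 28 + 4*a
k(x) = -4896 - 4860*x (k(x) = 36*(x + (-136*x - 136)) = 36*(x + (-136 - 136*x)) = 36*(-136 - 135*x) = -4896 - 4860*x)
((H(6, 2)/(-4) + 6)*4)*k(15) = (((28 + 4*6)/(-4) + 6)*4)*(-4896 - 4860*15) = (((28 + 24)*(-1/4) + 6)*4)*(-4896 - 72900) = ((52*(-1/4) + 6)*4)*(-77796) = ((-13 + 6)*4)*(-77796) = -7*4*(-77796) = -28*(-77796) = 2178288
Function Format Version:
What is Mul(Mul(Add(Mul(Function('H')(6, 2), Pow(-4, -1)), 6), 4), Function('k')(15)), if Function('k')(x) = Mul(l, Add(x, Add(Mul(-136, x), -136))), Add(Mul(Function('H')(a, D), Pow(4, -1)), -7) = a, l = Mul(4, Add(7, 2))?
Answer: 2178288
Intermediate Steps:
l = 36 (l = Mul(4, 9) = 36)
Function('H')(a, D) = Add(28, Mul(4, a))
Function('k')(x) = Add(-4896, Mul(-4860, x)) (Function('k')(x) = Mul(36, Add(x, Add(Mul(-136, x), -136))) = Mul(36, Add(x, Add(-136, Mul(-136, x)))) = Mul(36, Add(-136, Mul(-135, x))) = Add(-4896, Mul(-4860, x)))
Mul(Mul(Add(Mul(Function('H')(6, 2), Pow(-4, -1)), 6), 4), Function('k')(15)) = Mul(Mul(Add(Mul(Add(28, Mul(4, 6)), Pow(-4, -1)), 6), 4), Add(-4896, Mul(-4860, 15))) = Mul(Mul(Add(Mul(Add(28, 24), Rational(-1, 4)), 6), 4), Add(-4896, -72900)) = Mul(Mul(Add(Mul(52, Rational(-1, 4)), 6), 4), -77796) = Mul(Mul(Add(-13, 6), 4), -77796) = Mul(Mul(-7, 4), -77796) = Mul(-28, -77796) = 2178288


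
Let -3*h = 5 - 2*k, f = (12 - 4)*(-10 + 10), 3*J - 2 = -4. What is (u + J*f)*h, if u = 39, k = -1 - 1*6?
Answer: -247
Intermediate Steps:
k = -7 (k = -1 - 6 = -7)
J = -2/3 (J = 2/3 + (1/3)*(-4) = 2/3 - 4/3 = -2/3 ≈ -0.66667)
f = 0 (f = 8*0 = 0)
h = -19/3 (h = -(5 - 2*(-7))/3 = -(5 + 14)/3 = -1/3*19 = -19/3 ≈ -6.3333)
(u + J*f)*h = (39 - 2/3*0)*(-19/3) = (39 + 0)*(-19/3) = 39*(-19/3) = -247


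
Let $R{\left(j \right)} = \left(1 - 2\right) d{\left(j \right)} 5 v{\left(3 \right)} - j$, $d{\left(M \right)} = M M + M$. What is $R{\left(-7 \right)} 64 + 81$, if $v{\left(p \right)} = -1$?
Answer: $13969$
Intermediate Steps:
$d{\left(M \right)} = M + M^{2}$ ($d{\left(M \right)} = M^{2} + M = M + M^{2}$)
$R{\left(j \right)} = - j + 5 j \left(1 + j\right)$ ($R{\left(j \right)} = \left(1 - 2\right) j \left(1 + j\right) 5 \left(-1\right) - j = - 5 j \left(1 + j\right) \left(-1\right) - j = - \left(-5\right) j \left(1 + j\right) - j = 5 j \left(1 + j\right) - j = - j + 5 j \left(1 + j\right)$)
$R{\left(-7 \right)} 64 + 81 = - 7 \left(4 + 5 \left(-7\right)\right) 64 + 81 = - 7 \left(4 - 35\right) 64 + 81 = \left(-7\right) \left(-31\right) 64 + 81 = 217 \cdot 64 + 81 = 13888 + 81 = 13969$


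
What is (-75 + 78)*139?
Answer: 417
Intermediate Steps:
(-75 + 78)*139 = 3*139 = 417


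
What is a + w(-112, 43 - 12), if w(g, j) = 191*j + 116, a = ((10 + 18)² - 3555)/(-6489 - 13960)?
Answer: 123453384/20449 ≈ 6037.1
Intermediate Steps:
a = 2771/20449 (a = (28² - 3555)/(-20449) = (784 - 3555)*(-1/20449) = -2771*(-1/20449) = 2771/20449 ≈ 0.13551)
w(g, j) = 116 + 191*j
a + w(-112, 43 - 12) = 2771/20449 + (116 + 191*(43 - 12)) = 2771/20449 + (116 + 191*31) = 2771/20449 + (116 + 5921) = 2771/20449 + 6037 = 123453384/20449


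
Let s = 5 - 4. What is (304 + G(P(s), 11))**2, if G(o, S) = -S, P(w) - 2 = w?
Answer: 85849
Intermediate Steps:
s = 1
P(w) = 2 + w
(304 + G(P(s), 11))**2 = (304 - 1*11)**2 = (304 - 11)**2 = 293**2 = 85849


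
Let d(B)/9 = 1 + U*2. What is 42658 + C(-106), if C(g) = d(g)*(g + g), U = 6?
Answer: 17854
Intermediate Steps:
d(B) = 117 (d(B) = 9*(1 + 6*2) = 9*(1 + 12) = 9*13 = 117)
C(g) = 234*g (C(g) = 117*(g + g) = 117*(2*g) = 234*g)
42658 + C(-106) = 42658 + 234*(-106) = 42658 - 24804 = 17854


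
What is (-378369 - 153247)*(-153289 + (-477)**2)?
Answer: -39467171840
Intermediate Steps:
(-378369 - 153247)*(-153289 + (-477)**2) = -531616*(-153289 + 227529) = -531616*74240 = -39467171840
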